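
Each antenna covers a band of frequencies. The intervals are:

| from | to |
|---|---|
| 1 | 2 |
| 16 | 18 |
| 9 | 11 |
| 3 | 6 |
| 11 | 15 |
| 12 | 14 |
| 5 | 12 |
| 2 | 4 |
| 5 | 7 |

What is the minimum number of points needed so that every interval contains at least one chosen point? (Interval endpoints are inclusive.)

Sort by right endpoint; whenever an interval is uncovered, place a point at its right end.
By right end: [1,2]  [2,4]  [3,6]  [5,7]  [9,11]  [5,12]  [12,14]  [11,15]  [16,18]
[1,2] uncovered → point at 2; [3,6] uncovered → point at 6; [9,11] uncovered → point at 11; [12,14] uncovered → point at 14; [16,18] uncovered → point at 18.
Points: 2, 6, 11, 14, 18 (5 total).

5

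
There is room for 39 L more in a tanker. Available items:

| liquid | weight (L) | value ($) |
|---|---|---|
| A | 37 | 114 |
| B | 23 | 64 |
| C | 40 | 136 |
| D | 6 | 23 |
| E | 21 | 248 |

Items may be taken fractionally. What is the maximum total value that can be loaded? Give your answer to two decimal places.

Greedy by value/weight ratio, highest first.
Ratios (sorted): E 11.81, D 3.83, C 3.40, A 3.08, B 2.78
take E (21 @ 248); take D (6 @ 23); take 12/40 of C → 40.80. Capacity used 39/39.
Total value = 311.80

311.80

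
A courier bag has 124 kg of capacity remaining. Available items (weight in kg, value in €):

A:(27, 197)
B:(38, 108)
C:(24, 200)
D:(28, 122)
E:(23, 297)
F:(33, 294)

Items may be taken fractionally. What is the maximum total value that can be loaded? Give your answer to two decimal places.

Greedy by value/weight ratio, highest first.
Ratios (sorted): E 12.91, F 8.91, C 8.33, A 7.30, D 4.36, B 2.84
take E (23 @ 297); take F (33 @ 294); take C (24 @ 200); take A (27 @ 197); take 17/28 of D → 74.07. Capacity used 124/124.
Total value = 1062.07

1062.07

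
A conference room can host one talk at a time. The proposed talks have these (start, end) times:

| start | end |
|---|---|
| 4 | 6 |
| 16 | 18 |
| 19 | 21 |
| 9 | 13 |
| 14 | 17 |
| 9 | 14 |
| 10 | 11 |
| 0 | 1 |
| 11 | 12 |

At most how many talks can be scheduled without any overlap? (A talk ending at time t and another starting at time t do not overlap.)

6

Greedy by earliest finish: after sorting by end time, pick each interval compatible with the last pick.
Sorted by end: (0,1)  (4,6)  (10,11)  (11,12)  (9,13)  (9,14)  (14,17)  (16,18)  (19,21)
take (0,1); take (4,6); take (10,11); take (11,12); skip (9,13); take (14,17); skip (16,18); take (19,21).
Selected 6 talks.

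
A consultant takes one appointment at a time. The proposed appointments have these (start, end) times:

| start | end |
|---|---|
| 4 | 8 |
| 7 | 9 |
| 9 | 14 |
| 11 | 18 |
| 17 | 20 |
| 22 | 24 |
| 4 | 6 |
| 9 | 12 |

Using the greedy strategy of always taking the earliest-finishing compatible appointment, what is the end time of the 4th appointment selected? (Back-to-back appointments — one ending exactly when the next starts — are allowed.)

Sort by end time and greedily take each interval whose start is ≥ the last chosen end.
Sorted by end: (4,6)  (4,8)  (7,9)  (9,12)  (9,14)  (11,18)  (17,20)  (22,24)
take (4,6); skip (4,8); take (7,9); take (9,12); skip (11,18); take (17,20); take (22,24).
Selected: (4,6) (7,9) (9,12) (17,20) (22,24)

20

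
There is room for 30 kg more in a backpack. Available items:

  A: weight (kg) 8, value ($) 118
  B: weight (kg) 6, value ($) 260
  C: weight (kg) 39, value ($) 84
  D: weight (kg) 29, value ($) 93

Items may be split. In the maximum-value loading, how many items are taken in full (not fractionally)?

Greedy by value/weight ratio, highest first.
Order: B (260/6=43.33) > A (118/8=14.75) > D (93/29=3.21) > C (84/39=2.15)
Fill: take B (6 @ 260) → take A (8 @ 118) → take 16/29 of D → 51.31; 30/30 used.
2 item(s) taken whole; one partial (take 16/29 of D).

2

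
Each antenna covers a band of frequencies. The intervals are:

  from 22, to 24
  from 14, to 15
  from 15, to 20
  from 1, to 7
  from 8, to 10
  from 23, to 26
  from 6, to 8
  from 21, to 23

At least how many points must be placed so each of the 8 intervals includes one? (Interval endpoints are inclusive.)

Sort by right endpoint; whenever an interval is uncovered, place a point at its right end.
Sorted: [1,7] [6,8] [8,10] [14,15] [15,20] [21,23] [22,24] [23,26]
{[1,7],[6,8]} hit by 7; {[8,10]} hit by 10; {[14,15],[15,20]} hit by 15; {[21,23],[22,24],[23,26]} hit by 23.
Points: 7, 10, 15, 23 (4 total).

4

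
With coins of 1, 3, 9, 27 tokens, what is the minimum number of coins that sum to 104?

104 − 3×27→23 − 2×9→5 − 1×3→2 − 2×1→0
Total coins = 3 + 2 + 1 + 2 = 8

8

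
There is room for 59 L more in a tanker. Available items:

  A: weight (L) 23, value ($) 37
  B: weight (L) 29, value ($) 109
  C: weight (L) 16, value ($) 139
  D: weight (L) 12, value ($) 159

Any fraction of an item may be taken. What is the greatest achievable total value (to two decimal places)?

410.22

Sort by value per unit weight and fill in that order.
Order: D (159/12=13.25) > C (139/16=8.69) > B (109/29=3.76) > A (37/23=1.61)
Fill: take D (12 @ 159) → take C (16 @ 139) → take B (29 @ 109) → take 2/23 of A → 3.22; 59/59 used.
Total value = 410.22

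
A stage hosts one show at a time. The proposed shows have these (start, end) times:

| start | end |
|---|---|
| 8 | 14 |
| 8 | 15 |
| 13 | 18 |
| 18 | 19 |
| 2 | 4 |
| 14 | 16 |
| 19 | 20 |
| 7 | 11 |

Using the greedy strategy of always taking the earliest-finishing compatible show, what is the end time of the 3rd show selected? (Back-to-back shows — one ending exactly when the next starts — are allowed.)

Sorted by end: (2,4)  (7,11)  (8,14)  (8,15)  (14,16)  (13,18)  (18,19)  (19,20)
take (2,4); take (7,11); skip (8,14); skip (8,15); take (14,16); skip (13,18); take (18,19); take (19,20).
Selected: (2,4) (7,11) (14,16) (18,19) (19,20)

16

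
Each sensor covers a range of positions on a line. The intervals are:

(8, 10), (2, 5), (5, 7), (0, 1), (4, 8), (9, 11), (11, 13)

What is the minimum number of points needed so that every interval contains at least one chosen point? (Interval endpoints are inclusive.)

4

Sort by right endpoint; whenever an interval is uncovered, place a point at its right end.
Sorted: [0,1] [2,5] [5,7] [4,8] [8,10] [9,11] [11,13]
{[0,1]} hit by 1; {[2,5],[5,7],[4,8]} hit by 5; {[8,10],[9,11]} hit by 10; {[11,13]} hit by 13.
Points: 1, 5, 10, 13 (4 total).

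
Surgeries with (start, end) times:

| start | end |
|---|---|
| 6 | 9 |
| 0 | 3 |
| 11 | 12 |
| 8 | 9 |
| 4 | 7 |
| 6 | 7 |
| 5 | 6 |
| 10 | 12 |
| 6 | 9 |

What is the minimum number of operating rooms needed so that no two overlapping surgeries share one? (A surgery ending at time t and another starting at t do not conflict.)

Events (time:±→running): 0:+→1 3:-→0 4:+→1 5:+→2 6:-→1 6:+→2 6:+→3 6:+→4 … peak 4.

4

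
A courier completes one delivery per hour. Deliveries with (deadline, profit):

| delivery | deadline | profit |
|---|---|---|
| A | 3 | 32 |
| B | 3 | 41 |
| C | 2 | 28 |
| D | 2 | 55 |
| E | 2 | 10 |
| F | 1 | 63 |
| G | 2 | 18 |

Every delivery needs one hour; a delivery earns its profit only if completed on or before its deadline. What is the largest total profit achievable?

159

Sort by profit descending; place each in the latest free slot ≤ its deadline.
Profit order: F=63 D=55 B=41 A=32 C=28 G=18 E=10
Assign: F→slot 1, D→slot 2, B→slot 3, A skipped, C skipped, G skipped, E skipped.
Slots: [1:F] [2:D] [3:B]
Profit = 63 + 55 + 41 = 159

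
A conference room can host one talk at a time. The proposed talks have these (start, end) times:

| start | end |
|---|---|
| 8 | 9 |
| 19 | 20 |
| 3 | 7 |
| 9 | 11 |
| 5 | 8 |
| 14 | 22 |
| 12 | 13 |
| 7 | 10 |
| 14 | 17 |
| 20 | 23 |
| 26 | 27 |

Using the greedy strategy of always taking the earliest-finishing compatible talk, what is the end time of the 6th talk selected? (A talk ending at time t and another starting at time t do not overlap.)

20

Greedy by earliest finish: after sorting by end time, pick each interval compatible with the last pick.
By end time: (3,7), (5,8), (8,9), (7,10), (9,11), (12,13), (14,17), (19,20), (14,22), (20,23), (26,27).
Pick (3,7); next start ≥ 7 → (8,9); next start ≥ 9 → (9,11); next start ≥ 11 → (12,13); next start ≥ 13 → (14,17); next start ≥ 17 → (19,20); next start ≥ 20 → (20,23); next start ≥ 23 → (26,27).
Selected: (3,7) (8,9) (9,11) (12,13) (14,17) (19,20) (20,23) (26,27)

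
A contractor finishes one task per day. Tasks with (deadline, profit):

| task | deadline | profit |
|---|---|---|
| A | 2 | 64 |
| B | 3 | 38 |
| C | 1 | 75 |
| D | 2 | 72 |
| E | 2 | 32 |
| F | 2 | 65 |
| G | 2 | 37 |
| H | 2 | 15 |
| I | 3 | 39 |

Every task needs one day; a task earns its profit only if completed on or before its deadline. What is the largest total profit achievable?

186

Sort by profit descending; place each in the latest free slot ≤ its deadline.
Profit order: C=75 D=72 F=65 A=64 I=39 B=38 G=37 E=32 H=15
Assign: C→slot 1, D→slot 2, F skipped, A skipped, I→slot 3, B skipped, G skipped, E skipped, H skipped.
Slots: [1:C] [2:D] [3:I]
Profit = 75 + 72 + 39 = 186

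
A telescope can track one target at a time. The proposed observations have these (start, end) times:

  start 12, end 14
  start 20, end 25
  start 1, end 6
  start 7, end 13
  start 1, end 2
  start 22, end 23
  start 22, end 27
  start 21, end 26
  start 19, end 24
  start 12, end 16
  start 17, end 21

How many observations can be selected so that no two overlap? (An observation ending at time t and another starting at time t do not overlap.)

By end time: (1,2), (1,6), (7,13), (12,14), (12,16), (17,21), (22,23), (19,24), (20,25), (21,26), (22,27).
Pick (1,2); next start ≥ 2 → (7,13); next start ≥ 13 → (17,21); next start ≥ 21 → (22,23).
Selected 4 observations.

4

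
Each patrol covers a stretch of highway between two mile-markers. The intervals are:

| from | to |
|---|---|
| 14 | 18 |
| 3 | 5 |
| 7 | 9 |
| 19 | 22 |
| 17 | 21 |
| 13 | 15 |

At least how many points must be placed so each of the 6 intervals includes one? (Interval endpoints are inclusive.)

4

By right end: [3,5]  [7,9]  [13,15]  [14,18]  [17,21]  [19,22]
[3,5] uncovered → point at 5; [7,9] uncovered → point at 9; [13,15] uncovered → point at 15; [17,21] uncovered → point at 21.
Points: 5, 9, 15, 21 (4 total).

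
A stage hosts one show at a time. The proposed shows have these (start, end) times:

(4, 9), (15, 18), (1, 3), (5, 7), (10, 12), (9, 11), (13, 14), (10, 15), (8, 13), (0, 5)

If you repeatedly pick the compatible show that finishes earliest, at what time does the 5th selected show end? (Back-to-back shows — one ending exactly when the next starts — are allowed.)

Sorted by end: (1,3)  (0,5)  (5,7)  (4,9)  (9,11)  (10,12)  (8,13)  (13,14)  (10,15)  (15,18)
take (1,3); take (5,7); skip (4,9); take (9,11); skip (10,12); skip (8,13); take (13,14); take (15,18).
Selected: (1,3) (5,7) (9,11) (13,14) (15,18)

18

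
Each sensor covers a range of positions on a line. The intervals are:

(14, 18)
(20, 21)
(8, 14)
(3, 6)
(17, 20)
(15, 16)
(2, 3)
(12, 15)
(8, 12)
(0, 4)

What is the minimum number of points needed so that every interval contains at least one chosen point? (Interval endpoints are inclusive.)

4

Sort by right endpoint; whenever an interval is uncovered, place a point at its right end.
By right end: [2,3]  [0,4]  [3,6]  [8,12]  [8,14]  [12,15]  [15,16]  [14,18]  [17,20]  [20,21]
[2,3] uncovered → point at 3; [8,12] uncovered → point at 12; [15,16] uncovered → point at 16; [17,20] uncovered → point at 20.
Points: 3, 12, 16, 20 (4 total).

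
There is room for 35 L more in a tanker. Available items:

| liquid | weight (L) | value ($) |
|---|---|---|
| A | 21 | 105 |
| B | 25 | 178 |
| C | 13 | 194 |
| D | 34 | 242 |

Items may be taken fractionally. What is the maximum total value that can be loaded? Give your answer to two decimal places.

350.64

Sort by value per unit weight and fill in that order.
Order: C (194/13=14.92) > B (178/25=7.12) > D (242/34=7.12) > A (105/21=5.00)
Fill: take C (13 @ 194) → take 22/25 of B → 156.64; 35/35 used.
Total value = 350.64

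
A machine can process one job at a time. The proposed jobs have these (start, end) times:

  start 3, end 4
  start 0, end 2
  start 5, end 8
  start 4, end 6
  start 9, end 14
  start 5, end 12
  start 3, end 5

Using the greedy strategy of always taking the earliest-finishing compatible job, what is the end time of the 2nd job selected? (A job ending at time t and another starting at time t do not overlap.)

Sort by end time and greedily take each interval whose start is ≥ the last chosen end.
Sorted by end: (0,2)  (3,4)  (3,5)  (4,6)  (5,8)  (5,12)  (9,14)
take (0,2); take (3,4); take (4,6); skip (5,12); take (9,14).
Selected: (0,2) (3,4) (4,6) (9,14)

4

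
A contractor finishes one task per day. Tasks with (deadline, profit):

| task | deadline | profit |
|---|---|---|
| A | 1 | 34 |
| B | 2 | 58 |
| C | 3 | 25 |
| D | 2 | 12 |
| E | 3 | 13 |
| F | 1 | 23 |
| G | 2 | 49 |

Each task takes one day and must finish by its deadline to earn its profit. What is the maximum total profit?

Take jobs in profit order; each goes to the latest open slot no later than its deadline.
By profit: B(d2,58), G(d2,49), A(d1,34), C(d3,25), F(d1,23), E(d3,13), D(d2,12)
B→slot 2; G→slot 1; A skipped; C→slot 3; F skipped; E skipped; D skipped.
Profit = 49 + 58 + 25 = 132

132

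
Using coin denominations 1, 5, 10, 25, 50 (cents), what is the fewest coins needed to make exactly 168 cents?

8

Use the largest denomination that fits, subtract, and repeat.
168 = 3×50 + 1×10 + 1×5 + 3×1
Total coins = 3 + 1 + 1 + 3 = 8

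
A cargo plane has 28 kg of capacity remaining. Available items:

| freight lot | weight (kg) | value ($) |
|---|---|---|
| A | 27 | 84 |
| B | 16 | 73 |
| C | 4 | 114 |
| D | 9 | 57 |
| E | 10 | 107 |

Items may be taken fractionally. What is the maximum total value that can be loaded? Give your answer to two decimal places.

300.81

Ratios (sorted): C 28.50, E 10.70, D 6.33, B 4.56, A 3.11
take C (4 @ 114); take E (10 @ 107); take D (9 @ 57); take 5/16 of B → 22.81. Capacity used 28/28.
Total value = 300.81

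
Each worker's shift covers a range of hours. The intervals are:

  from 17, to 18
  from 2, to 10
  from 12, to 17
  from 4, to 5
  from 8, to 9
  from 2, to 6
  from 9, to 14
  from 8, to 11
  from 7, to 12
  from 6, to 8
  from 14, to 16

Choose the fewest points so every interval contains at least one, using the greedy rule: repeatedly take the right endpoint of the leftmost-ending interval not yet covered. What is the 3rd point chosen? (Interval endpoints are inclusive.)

Sorted: [4,5] [2,6] [6,8] [8,9] [2,10] [8,11] [7,12] [9,14] [14,16] [12,17] [17,18]
{[4,5],[2,6]} hit by 5; {[6,8],[8,9],[2,10],[8,11],[7,12]} hit by 8; {[9,14],[14,16],[12,17]} hit by 14; {[17,18]} hit by 18.
Points: 5, 8, 14, 18 (4 total).

14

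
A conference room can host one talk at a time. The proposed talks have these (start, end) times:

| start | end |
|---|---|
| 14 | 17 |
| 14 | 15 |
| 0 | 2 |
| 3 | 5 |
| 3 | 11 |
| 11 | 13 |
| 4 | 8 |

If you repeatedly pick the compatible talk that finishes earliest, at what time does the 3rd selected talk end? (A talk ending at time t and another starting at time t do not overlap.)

Sorted by end: (0,2)  (3,5)  (4,8)  (3,11)  (11,13)  (14,15)  (14,17)
take (0,2); take (3,5); take (11,13); take (14,15).
Selected: (0,2) (3,5) (11,13) (14,15)

13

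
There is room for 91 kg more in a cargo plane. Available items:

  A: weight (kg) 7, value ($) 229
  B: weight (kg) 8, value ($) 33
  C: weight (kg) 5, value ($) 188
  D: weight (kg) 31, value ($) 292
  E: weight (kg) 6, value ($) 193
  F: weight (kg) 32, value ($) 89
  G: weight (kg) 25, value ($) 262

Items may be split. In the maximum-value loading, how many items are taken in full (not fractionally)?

6

Sort by value per unit weight and fill in that order.
Order: C (188/5=37.60) > A (229/7=32.71) > E (193/6=32.17) > G (262/25=10.48) > D (292/31=9.42) > B (33/8=4.12) > F (89/32=2.78)
Fill: take C (5 @ 188) → take A (7 @ 229) → take E (6 @ 193) → take G (25 @ 262) → take D (31 @ 292) → take B (8 @ 33) → take 9/32 of F → 25.03; 91/91 used.
6 item(s) taken whole; one partial (take 9/32 of F).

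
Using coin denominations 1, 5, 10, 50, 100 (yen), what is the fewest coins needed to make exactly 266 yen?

266 − 2×100→66 − 1×50→16 − 1×10→6 − 1×5→1 − 1×1→0
Total coins = 2 + 1 + 1 + 1 + 1 = 6

6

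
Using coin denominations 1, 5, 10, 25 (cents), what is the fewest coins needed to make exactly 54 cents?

Use the largest denomination that fits, subtract, and repeat.
54 = 2×25 + 4×1
Total coins = 2 + 4 = 6

6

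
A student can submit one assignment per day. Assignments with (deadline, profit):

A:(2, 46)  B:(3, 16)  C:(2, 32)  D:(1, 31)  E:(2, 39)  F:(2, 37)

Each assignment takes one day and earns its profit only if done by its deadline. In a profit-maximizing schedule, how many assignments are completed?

3

Sort by profit descending; place each in the latest free slot ≤ its deadline.
By profit: A(d2,46), E(d2,39), F(d2,37), C(d2,32), D(d1,31), B(d3,16)
A→slot 2; E→slot 1; F skipped; C skipped; D skipped; B→slot 3.
3 of 6 scheduled.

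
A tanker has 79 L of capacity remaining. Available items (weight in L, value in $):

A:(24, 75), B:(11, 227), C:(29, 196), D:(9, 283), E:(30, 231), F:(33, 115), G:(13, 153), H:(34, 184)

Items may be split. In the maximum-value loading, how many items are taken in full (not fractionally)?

Ratios (sorted): D 31.44, B 20.64, G 11.77, E 7.70, C 6.76, H 5.41, F 3.48, A 3.12
take D (9 @ 283); take B (11 @ 227); take G (13 @ 153); take E (30 @ 231); take 16/29 of C → 108.14. Capacity used 79/79.
4 item(s) taken whole; one partial (take 16/29 of C).

4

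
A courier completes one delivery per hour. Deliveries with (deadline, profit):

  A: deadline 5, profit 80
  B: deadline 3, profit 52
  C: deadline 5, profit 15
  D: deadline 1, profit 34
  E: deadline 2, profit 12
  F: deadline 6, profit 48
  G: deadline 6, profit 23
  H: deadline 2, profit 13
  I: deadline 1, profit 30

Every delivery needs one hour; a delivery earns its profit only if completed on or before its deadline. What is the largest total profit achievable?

252

Sort by profit descending; place each in the latest free slot ≤ its deadline.
Profit order: A=80 B=52 F=48 D=34 I=30 G=23 C=15 H=13 E=12
Assign: A→slot 5, B→slot 3, F→slot 6, D→slot 1, I skipped, G→slot 4, C→slot 2, H skipped, E skipped.
Slots: [1:D] [2:C] [3:B] [4:G] [5:A] [6:F]
Profit = 34 + 15 + 52 + 23 + 80 + 48 = 252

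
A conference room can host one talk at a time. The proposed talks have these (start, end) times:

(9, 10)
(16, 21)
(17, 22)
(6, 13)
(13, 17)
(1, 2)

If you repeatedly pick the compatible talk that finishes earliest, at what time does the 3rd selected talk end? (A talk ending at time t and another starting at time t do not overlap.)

By end time: (1,2), (9,10), (6,13), (13,17), (16,21), (17,22).
Pick (1,2); next start ≥ 2 → (9,10); next start ≥ 10 → (13,17); next start ≥ 17 → (17,22).
Selected: (1,2) (9,10) (13,17) (17,22)

17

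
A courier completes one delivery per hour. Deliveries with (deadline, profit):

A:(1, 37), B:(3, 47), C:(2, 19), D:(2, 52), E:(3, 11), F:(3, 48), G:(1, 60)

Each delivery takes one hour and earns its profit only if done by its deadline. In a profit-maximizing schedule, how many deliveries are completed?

Sort by profit descending; place each in the latest free slot ≤ its deadline.
By profit: G(d1,60), D(d2,52), F(d3,48), B(d3,47), A(d1,37), C(d2,19), E(d3,11)
G→slot 1; D→slot 2; F→slot 3; B skipped; A skipped; C skipped; E skipped.
3 of 7 scheduled.

3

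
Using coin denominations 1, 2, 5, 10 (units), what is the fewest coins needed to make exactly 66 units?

8

Use the largest denomination that fits, subtract, and repeat.
66 − 6×10→6 − 1×5→1 − 1×1→0
Total coins = 6 + 1 + 1 = 8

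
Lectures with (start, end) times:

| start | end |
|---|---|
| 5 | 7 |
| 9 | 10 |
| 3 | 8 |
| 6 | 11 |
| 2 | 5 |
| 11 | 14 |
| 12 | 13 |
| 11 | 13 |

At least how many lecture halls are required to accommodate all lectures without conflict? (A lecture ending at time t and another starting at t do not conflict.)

The answer is the maximum number of intervals overlapping at any instant.
starts: [2, 3, 5, 6, 9, 11, 11, 12]
ends:   [5, 7, 8, 10, 11, 13, 13, 14]
s2→1 s3→2 e5→1 s5→2 s6→3  — peak 3.

3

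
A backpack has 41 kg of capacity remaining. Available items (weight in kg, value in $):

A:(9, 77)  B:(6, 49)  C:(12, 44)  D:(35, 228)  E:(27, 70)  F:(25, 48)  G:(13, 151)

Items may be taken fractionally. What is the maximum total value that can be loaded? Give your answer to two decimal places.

Ratios (sorted): G 11.62, A 8.56, B 8.17, D 6.51, C 3.67, E 2.59, F 1.92
take G (13 @ 151); take A (9 @ 77); take B (6 @ 49); take 13/35 of D → 84.69. Capacity used 41/41.
Total value = 361.69

361.69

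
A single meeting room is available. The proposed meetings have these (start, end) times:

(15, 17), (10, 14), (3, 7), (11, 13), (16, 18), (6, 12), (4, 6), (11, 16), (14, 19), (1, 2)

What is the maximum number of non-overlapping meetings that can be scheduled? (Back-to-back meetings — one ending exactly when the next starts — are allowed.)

4

By end time: (1,2), (4,6), (3,7), (6,12), (11,13), (10,14), (11,16), (15,17), (16,18), (14,19).
Pick (1,2); next start ≥ 2 → (4,6); next start ≥ 6 → (6,12); next start ≥ 12 → (15,17).
Selected 4 meetings.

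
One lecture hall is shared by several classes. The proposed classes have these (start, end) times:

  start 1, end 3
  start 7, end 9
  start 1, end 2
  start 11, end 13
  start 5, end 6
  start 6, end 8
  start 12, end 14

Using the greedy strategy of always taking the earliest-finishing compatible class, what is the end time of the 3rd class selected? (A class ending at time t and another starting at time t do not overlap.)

8

Sort by end time and greedily take each interval whose start is ≥ the last chosen end.
By end time: (1,2), (1,3), (5,6), (6,8), (7,9), (11,13), (12,14).
Pick (1,2); next start ≥ 2 → (5,6); next start ≥ 6 → (6,8); next start ≥ 8 → (11,13).
Selected: (1,2) (5,6) (6,8) (11,13)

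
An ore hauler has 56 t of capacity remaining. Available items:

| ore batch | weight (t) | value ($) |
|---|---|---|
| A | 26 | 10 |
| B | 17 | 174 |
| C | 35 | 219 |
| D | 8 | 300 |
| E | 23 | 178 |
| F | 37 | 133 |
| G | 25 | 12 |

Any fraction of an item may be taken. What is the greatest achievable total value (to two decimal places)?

Order: D (300/8=37.50) > B (174/17=10.24) > E (178/23=7.74) > C (219/35=6.26) > F (133/37=3.59) > G (12/25=0.48) > A (10/26=0.38)
Fill: take D (8 @ 300) → take B (17 @ 174) → take E (23 @ 178) → take 8/35 of C → 50.06; 56/56 used.
Total value = 702.06

702.06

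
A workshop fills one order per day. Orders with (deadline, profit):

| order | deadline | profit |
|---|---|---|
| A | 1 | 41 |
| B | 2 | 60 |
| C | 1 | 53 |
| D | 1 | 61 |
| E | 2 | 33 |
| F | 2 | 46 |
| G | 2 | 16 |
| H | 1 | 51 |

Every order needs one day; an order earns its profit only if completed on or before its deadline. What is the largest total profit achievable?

121

By profit: D(d1,61), B(d2,60), C(d1,53), H(d1,51), F(d2,46), A(d1,41), E(d2,33), G(d2,16)
D→slot 1; B→slot 2; C skipped; H skipped; F skipped; A skipped; E skipped; G skipped.
Profit = 61 + 60 = 121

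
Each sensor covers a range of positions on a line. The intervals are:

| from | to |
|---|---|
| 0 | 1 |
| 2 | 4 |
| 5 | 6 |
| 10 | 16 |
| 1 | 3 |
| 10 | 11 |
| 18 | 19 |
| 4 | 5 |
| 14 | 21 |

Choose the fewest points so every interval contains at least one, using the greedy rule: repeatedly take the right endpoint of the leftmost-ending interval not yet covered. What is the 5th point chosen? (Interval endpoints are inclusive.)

By right end: [0,1]  [1,3]  [2,4]  [4,5]  [5,6]  [10,11]  [10,16]  [18,19]  [14,21]
[0,1] uncovered → point at 1; [2,4] uncovered → point at 4; [5,6] uncovered → point at 6; [10,11] uncovered → point at 11; [18,19] uncovered → point at 19.
Points: 1, 4, 6, 11, 19 (5 total).

19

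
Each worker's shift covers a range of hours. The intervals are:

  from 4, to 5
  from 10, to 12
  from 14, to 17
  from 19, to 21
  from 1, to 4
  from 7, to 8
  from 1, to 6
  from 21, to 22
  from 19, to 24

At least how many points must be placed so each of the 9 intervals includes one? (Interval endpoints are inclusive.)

Sort by right endpoint; whenever an interval is uncovered, place a point at its right end.
By right end: [1,4]  [4,5]  [1,6]  [7,8]  [10,12]  [14,17]  [19,21]  [21,22]  [19,24]
[1,4] uncovered → point at 4; [7,8] uncovered → point at 8; [10,12] uncovered → point at 12; [14,17] uncovered → point at 17; [19,21] uncovered → point at 21.
Points: 4, 8, 12, 17, 21 (5 total).

5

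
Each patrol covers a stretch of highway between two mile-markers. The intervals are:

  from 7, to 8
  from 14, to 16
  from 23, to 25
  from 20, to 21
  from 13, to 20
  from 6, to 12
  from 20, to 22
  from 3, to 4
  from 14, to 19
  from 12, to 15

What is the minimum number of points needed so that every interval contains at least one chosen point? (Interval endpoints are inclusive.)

Sort by right endpoint; whenever an interval is uncovered, place a point at its right end.
By right end: [3,4]  [7,8]  [6,12]  [12,15]  [14,16]  [14,19]  [13,20]  [20,21]  [20,22]  [23,25]
[3,4] uncovered → point at 4; [7,8] uncovered → point at 8; [12,15] uncovered → point at 15; [20,21] uncovered → point at 21; [23,25] uncovered → point at 25.
Points: 4, 8, 15, 21, 25 (5 total).

5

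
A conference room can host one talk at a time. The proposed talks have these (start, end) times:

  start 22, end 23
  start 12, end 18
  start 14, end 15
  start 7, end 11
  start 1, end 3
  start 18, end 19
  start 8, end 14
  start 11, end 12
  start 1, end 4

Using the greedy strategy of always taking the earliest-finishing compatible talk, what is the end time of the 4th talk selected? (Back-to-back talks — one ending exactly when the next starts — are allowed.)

Order by finish time; keep every interval that doesn't clash with the previous kept one.
Sorted by end: (1,3)  (1,4)  (7,11)  (11,12)  (8,14)  (14,15)  (12,18)  (18,19)  (22,23)
take (1,3); take (7,11); take (11,12); take (14,15); take (18,19); take (22,23).
Selected: (1,3) (7,11) (11,12) (14,15) (18,19) (22,23)

15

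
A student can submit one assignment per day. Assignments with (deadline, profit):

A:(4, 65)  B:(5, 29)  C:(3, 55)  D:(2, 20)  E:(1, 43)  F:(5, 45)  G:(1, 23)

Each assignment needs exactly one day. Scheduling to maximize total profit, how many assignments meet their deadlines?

Sort by profit descending; place each in the latest free slot ≤ its deadline.
Profit order: A=65 C=55 F=45 E=43 B=29 G=23 D=20
Assign: A→slot 4, C→slot 3, F→slot 5, E→slot 1, B→slot 2, G skipped, D skipped.
Slots: [1:E] [2:B] [3:C] [4:A] [5:F]
5 of 7 scheduled.

5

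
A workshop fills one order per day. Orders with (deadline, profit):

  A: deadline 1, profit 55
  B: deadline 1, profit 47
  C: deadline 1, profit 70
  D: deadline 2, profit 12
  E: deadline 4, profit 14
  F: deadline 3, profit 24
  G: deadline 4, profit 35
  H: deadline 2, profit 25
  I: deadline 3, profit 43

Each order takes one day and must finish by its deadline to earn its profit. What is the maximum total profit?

173

Sort by profit descending; place each in the latest free slot ≤ its deadline.
By profit: C(d1,70), A(d1,55), B(d1,47), I(d3,43), G(d4,35), H(d2,25), F(d3,24), E(d4,14), D(d2,12)
C→slot 1; A skipped; B skipped; I→slot 3; G→slot 4; H→slot 2; F skipped; E skipped; D skipped.
Profit = 70 + 25 + 43 + 35 = 173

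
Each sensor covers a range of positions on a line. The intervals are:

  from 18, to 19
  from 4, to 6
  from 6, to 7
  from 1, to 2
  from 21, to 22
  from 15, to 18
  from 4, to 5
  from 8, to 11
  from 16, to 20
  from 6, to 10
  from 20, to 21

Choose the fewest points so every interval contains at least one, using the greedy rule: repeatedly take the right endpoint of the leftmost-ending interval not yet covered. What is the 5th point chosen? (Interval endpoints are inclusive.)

18

Sorted: [1,2] [4,5] [4,6] [6,7] [6,10] [8,11] [15,18] [18,19] [16,20] [20,21] [21,22]
{[1,2]} hit by 2; {[4,5],[4,6]} hit by 5; {[6,7],[6,10]} hit by 7; {[8,11]} hit by 11; {[15,18],[18,19],[16,20]} hit by 18; {[20,21],[21,22]} hit by 21.
Points: 2, 5, 7, 11, 18, 21 (6 total).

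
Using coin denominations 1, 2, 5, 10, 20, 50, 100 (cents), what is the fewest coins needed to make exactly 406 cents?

6

Use the largest denomination that fits, subtract, and repeat.
406 = 4×100 + 1×5 + 1×1
Total coins = 4 + 1 + 1 = 6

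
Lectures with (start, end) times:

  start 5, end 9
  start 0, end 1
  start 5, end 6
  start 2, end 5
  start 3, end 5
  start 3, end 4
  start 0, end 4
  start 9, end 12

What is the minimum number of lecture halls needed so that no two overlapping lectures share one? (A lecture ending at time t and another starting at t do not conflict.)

Events (time:±→running): 0:+→1 0:+→2 1:-→1 2:+→2 3:+→3 3:+→4 … peak 4.

4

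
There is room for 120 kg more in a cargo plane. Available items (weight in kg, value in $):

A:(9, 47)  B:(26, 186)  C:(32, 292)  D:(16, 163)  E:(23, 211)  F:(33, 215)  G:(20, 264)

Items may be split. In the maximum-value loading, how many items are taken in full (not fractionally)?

5

Sort by value per unit weight and fill in that order.
Ratios (sorted): G 13.20, D 10.19, E 9.17, C 9.12, B 7.15, F 6.52, A 5.22
take G (20 @ 264); take D (16 @ 163); take E (23 @ 211); take C (32 @ 292); take B (26 @ 186); take 3/33 of F → 19.55. Capacity used 120/120.
5 item(s) taken whole; one partial (take 3/33 of F).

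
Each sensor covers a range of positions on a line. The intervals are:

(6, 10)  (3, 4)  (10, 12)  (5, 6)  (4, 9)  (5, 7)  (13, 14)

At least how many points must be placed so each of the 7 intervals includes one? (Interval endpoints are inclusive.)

4

By right end: [3,4]  [5,6]  [5,7]  [4,9]  [6,10]  [10,12]  [13,14]
[3,4] uncovered → point at 4; [5,6] uncovered → point at 6; [10,12] uncovered → point at 12; [13,14] uncovered → point at 14.
Points: 4, 6, 12, 14 (4 total).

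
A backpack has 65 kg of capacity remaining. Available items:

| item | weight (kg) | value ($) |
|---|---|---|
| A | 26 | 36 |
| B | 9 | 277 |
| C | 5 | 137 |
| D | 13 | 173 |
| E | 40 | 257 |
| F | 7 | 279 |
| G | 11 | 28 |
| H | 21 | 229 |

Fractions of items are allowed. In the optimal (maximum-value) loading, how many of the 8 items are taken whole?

Ratios (sorted): F 39.86, B 30.78, C 27.40, D 13.31, H 10.90, E 6.42, G 2.55, A 1.38
take F (7 @ 279); take B (9 @ 277); take C (5 @ 137); take D (13 @ 173); take H (21 @ 229); take 10/40 of E → 64.25. Capacity used 65/65.
5 item(s) taken whole; one partial (take 10/40 of E).

5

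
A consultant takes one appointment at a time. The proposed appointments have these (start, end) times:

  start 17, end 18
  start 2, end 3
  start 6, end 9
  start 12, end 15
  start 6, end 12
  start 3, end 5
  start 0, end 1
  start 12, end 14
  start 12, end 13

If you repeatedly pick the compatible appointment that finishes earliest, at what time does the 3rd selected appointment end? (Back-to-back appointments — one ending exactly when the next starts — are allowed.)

5

Sort by end time and greedily take each interval whose start is ≥ the last chosen end.
Sorted by end: (0,1)  (2,3)  (3,5)  (6,9)  (6,12)  (12,13)  (12,14)  (12,15)  (17,18)
take (0,1); take (2,3); take (3,5); take (6,9); take (12,13); take (17,18).
Selected: (0,1) (2,3) (3,5) (6,9) (12,13) (17,18)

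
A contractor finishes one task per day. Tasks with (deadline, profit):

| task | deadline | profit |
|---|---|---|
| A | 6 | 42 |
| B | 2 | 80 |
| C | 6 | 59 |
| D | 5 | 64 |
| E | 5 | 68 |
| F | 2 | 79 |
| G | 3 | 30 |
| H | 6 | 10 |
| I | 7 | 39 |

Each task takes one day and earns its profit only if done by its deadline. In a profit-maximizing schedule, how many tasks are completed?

7

By profit: B(d2,80), F(d2,79), E(d5,68), D(d5,64), C(d6,59), A(d6,42), I(d7,39), G(d3,30), H(d6,10)
B→slot 2; F→slot 1; E→slot 5; D→slot 4; C→slot 6; A→slot 3; I→slot 7; G skipped; H skipped.
7 of 9 scheduled.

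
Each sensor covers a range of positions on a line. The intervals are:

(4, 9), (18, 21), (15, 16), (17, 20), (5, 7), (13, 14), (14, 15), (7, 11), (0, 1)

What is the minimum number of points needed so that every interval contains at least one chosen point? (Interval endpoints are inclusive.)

Sorted: [0,1] [5,7] [4,9] [7,11] [13,14] [14,15] [15,16] [17,20] [18,21]
{[0,1]} hit by 1; {[5,7],[4,9],[7,11]} hit by 7; {[13,14],[14,15]} hit by 14; {[15,16]} hit by 16; {[17,20],[18,21]} hit by 20.
Points: 1, 7, 14, 16, 20 (5 total).

5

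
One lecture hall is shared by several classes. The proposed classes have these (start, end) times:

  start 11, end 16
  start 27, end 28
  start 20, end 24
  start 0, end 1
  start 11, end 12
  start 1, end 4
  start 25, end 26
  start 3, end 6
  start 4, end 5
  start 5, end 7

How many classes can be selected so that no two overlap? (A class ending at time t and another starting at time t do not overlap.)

8

Greedy by earliest finish: after sorting by end time, pick each interval compatible with the last pick.
By end time: (0,1), (1,4), (4,5), (3,6), (5,7), (11,12), (11,16), (20,24), (25,26), (27,28).
Pick (0,1); next start ≥ 1 → (1,4); next start ≥ 4 → (4,5); next start ≥ 5 → (5,7); next start ≥ 7 → (11,12); next start ≥ 12 → (20,24); next start ≥ 24 → (25,26); next start ≥ 26 → (27,28).
Selected 8 classes.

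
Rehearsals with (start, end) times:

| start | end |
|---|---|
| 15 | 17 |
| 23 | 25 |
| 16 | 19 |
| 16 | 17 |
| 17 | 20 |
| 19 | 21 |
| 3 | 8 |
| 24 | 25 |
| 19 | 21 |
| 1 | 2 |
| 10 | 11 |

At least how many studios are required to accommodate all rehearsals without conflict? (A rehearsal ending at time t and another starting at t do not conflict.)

3

The answer is the maximum number of intervals overlapping at any instant.
Events (time:±→running): 1:+→1 2:-→0 3:+→1 8:-→0 10:+→1 11:-→0 15:+→1 16:+→2 16:+→3 … peak 3.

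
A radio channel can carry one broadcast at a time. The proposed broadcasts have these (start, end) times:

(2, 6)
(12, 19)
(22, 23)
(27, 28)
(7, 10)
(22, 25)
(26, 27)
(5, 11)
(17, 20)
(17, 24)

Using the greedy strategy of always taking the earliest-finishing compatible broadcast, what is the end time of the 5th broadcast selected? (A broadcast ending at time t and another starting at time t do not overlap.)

Sort by end time and greedily take each interval whose start is ≥ the last chosen end.
Sorted by end: (2,6)  (7,10)  (5,11)  (12,19)  (17,20)  (22,23)  (17,24)  (22,25)  (26,27)  (27,28)
take (2,6); take (7,10); take (12,19); take (22,23); take (26,27); take (27,28).
Selected: (2,6) (7,10) (12,19) (22,23) (26,27) (27,28)

27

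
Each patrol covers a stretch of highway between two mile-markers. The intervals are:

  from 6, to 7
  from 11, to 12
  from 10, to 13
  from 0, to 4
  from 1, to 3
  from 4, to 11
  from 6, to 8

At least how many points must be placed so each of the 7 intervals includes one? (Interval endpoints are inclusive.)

Sorted: [1,3] [0,4] [6,7] [6,8] [4,11] [11,12] [10,13]
{[1,3],[0,4]} hit by 3; {[6,7],[6,8],[4,11]} hit by 7; {[11,12],[10,13]} hit by 12.
Points: 3, 7, 12 (3 total).

3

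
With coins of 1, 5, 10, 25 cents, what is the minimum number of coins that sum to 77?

5

77 = 3×25 + 2×1
Total coins = 3 + 2 = 5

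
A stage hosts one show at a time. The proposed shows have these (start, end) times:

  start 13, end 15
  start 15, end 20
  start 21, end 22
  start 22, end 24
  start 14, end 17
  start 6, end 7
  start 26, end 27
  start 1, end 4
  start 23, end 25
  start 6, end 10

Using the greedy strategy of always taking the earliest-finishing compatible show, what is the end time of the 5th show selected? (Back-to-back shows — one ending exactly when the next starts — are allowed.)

22

Sorted by end: (1,4)  (6,7)  (6,10)  (13,15)  (14,17)  (15,20)  (21,22)  (22,24)  (23,25)  (26,27)
take (1,4); take (6,7); take (13,15); take (15,20); take (21,22); take (22,24); take (26,27).
Selected: (1,4) (6,7) (13,15) (15,20) (21,22) (22,24) (26,27)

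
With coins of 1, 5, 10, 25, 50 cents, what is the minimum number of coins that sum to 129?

7

129 − 2×50→29 − 1×25→4 − 4×1→0
Total coins = 2 + 1 + 4 = 7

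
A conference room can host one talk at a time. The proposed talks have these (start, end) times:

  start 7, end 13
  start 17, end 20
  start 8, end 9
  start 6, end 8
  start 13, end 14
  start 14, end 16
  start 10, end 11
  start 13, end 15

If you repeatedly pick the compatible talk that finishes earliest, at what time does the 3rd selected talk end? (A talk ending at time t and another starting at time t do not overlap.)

Greedy by earliest finish: after sorting by end time, pick each interval compatible with the last pick.
Sorted by end: (6,8)  (8,9)  (10,11)  (7,13)  (13,14)  (13,15)  (14,16)  (17,20)
take (6,8); take (8,9); take (10,11); take (13,14); take (14,16); take (17,20).
Selected: (6,8) (8,9) (10,11) (13,14) (14,16) (17,20)

11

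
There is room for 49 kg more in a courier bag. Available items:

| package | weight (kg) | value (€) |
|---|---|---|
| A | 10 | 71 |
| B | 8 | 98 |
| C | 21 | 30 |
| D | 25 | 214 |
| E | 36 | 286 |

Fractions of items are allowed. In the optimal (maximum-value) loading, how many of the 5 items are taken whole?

Greedy by value/weight ratio, highest first.
Ratios (sorted): B 12.25, D 8.56, E 7.94, A 7.10, C 1.43
take B (8 @ 98); take D (25 @ 214); take 16/36 of E → 127.11. Capacity used 49/49.
2 item(s) taken whole; one partial (take 16/36 of E).

2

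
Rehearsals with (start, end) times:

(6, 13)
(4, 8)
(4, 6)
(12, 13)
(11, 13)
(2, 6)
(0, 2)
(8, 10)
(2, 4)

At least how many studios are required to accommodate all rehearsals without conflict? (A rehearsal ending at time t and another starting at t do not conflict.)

3

Count concurrent intervals with a sweep; the peak is the room count.
Events (time:±→running): 0:+→1 2:-→0 2:+→1 2:+→2 4:-→1 4:+→2 4:+→3 … peak 3.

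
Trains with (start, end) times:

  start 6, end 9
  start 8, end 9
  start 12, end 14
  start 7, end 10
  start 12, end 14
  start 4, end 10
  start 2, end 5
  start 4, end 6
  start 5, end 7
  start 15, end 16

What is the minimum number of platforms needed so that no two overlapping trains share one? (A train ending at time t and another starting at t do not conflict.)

4

Count concurrent intervals with a sweep; the peak is the room count.
starts: [2, 4, 4, 5, 6, 7, 8, 12, 12, 15]
ends:   [5, 6, 7, 9, 9, 10, 10, 14, 14, 16]
s2→1 s4→2 s4→3 e5→2 s5→3 e6→2 s6→3 e7→2 s7→3 s8→4  — peak 4.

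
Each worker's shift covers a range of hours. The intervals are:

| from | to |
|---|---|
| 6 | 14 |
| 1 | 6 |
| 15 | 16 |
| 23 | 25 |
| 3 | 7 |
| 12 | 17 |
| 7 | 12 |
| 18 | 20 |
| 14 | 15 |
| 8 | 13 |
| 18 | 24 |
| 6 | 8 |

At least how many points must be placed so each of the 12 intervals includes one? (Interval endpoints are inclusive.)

Sort by right endpoint; whenever an interval is uncovered, place a point at its right end.
Sorted: [1,6] [3,7] [6,8] [7,12] [8,13] [6,14] [14,15] [15,16] [12,17] [18,20] [18,24] [23,25]
{[1,6],[3,7],[6,8]} hit by 6; {[7,12],[8,13],[6,14]} hit by 12; {[14,15],[15,16],[12,17]} hit by 15; {[18,20],[18,24]} hit by 20; {[23,25]} hit by 25.
Points: 6, 12, 15, 20, 25 (5 total).

5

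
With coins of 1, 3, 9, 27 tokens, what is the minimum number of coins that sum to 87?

5

Use the largest denomination that fits, subtract, and repeat.
87 − 3×27→6 − 2×3→0
Total coins = 3 + 2 = 5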